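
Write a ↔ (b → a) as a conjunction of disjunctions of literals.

a ↔ (b → a)
≡ (a → (b → a)) ∧ ((b → a) → a)   [eliminate ↔]
≡ (¬a ∨ (b → a)) ∧ ((b → a) → a)   [eliminate →]
≡ (¬a ∨ ¬b ∨ a) ∧ ((b → a) → a)   [eliminate →]
≡ (¬a ∨ ¬b ∨ a) ∧ (¬(b → a) ∨ a)   [eliminate →]
≡ (¬a ∨ ¬b ∨ a) ∧ (¬(¬b ∨ a) ∨ a)   [eliminate →]
≡ (¬a ∨ ¬b ∨ a) ∧ ((¬¬b ∧ ¬a) ∨ a)   [De Morgan]
≡ (¬a ∨ ¬b ∨ a) ∧ ((b ∧ ¬a) ∨ a)   [double negation]
≡ (¬a ∨ ¬b ∨ a) ∧ (b ∨ a) ∧ (¬a ∨ a)   [distribute ∨ over ∧]
≡ b ∨ a   [simplify]

b ∨ a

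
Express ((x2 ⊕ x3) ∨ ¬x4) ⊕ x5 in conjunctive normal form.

((x2 ⊕ x3) ∨ ¬x4) ⊕ x5
⇔ ((x2 ⊕ x3) ∨ ¬x4 ∨ x5) ∧ ¬(((x2 ⊕ x3) ∨ ¬x4) ∧ x5)
⇔ (((x2 ∨ x3) ∧ ¬(x2 ∧ x3)) ∨ ¬x4 ∨ x5) ∧ ¬(((x2 ⊕ x3) ∨ ¬x4) ∧ x5)
⇔ (((x2 ∨ x3) ∧ ¬(x2 ∧ x3)) ∨ ¬x4 ∨ x5) ∧ ¬((((x2 ∨ x3) ∧ ¬(x2 ∧ x3)) ∨ ¬x4) ∧ x5)
⇔ (((x2 ∨ x3) ∧ (¬x2 ∨ ¬x3)) ∨ ¬x4 ∨ x5) ∧ ¬((((x2 ∨ x3) ∧ ¬(x2 ∧ x3)) ∨ ¬x4) ∧ x5)
⇔ (((x2 ∨ x3) ∧ (¬x2 ∨ ¬x3)) ∨ ¬x4 ∨ x5) ∧ (¬(((x2 ∨ x3) ∧ ¬(x2 ∧ x3)) ∨ ¬x4) ∨ ¬x5)
⇔ (((x2 ∨ x3) ∧ (¬x2 ∨ ¬x3)) ∨ ¬x4 ∨ x5) ∧ ((¬((x2 ∨ x3) ∧ ¬(x2 ∧ x3)) ∧ ¬¬x4) ∨ ¬x5)
⇔ (((x2 ∨ x3) ∧ (¬x2 ∨ ¬x3)) ∨ ¬x4 ∨ x5) ∧ (((¬(x2 ∨ x3) ∨ ¬¬(x2 ∧ x3)) ∧ ¬¬x4) ∨ ¬x5)
⇔ (((x2 ∨ x3) ∧ (¬x2 ∨ ¬x3)) ∨ ¬x4 ∨ x5) ∧ ((((¬x2 ∧ ¬x3) ∨ ¬¬(x2 ∧ x3)) ∧ ¬¬x4) ∨ ¬x5)
⇔ (((x2 ∨ x3) ∧ (¬x2 ∨ ¬x3)) ∨ ¬x4 ∨ x5) ∧ ((((¬x2 ∧ ¬x3) ∨ (x2 ∧ x3)) ∧ ¬¬x4) ∨ ¬x5)
⇔ (((x2 ∨ x3) ∧ (¬x2 ∨ ¬x3)) ∨ ¬x4 ∨ x5) ∧ ((((¬x2 ∧ ¬x3) ∨ (x2 ∧ x3)) ∧ x4) ∨ ¬x5)
⇔ (x2 ∨ x3 ∨ ¬x4 ∨ x5) ∧ (¬x2 ∨ ¬x3 ∨ ¬x4 ∨ x5) ∧ (¬x2 ∨ x2 ∨ ¬x5) ∧ (¬x2 ∨ x3 ∨ ¬x5) ∧ (¬x3 ∨ x2 ∨ ¬x5) ∧ (¬x3 ∨ x3 ∨ ¬x5) ∧ (x4 ∨ ¬x5)
⇔ (x2 ∨ x3 ∨ ¬x4 ∨ x5) ∧ (¬x2 ∨ ¬x3 ∨ ¬x4 ∨ x5) ∧ (¬x2 ∨ x3 ∨ ¬x5) ∧ (¬x3 ∨ x2 ∨ ¬x5) ∧ (x4 ∨ ¬x5)

(x2 ∨ x3 ∨ ¬x4 ∨ x5) ∧ (¬x2 ∨ ¬x3 ∨ ¬x4 ∨ x5) ∧ (¬x2 ∨ x3 ∨ ¬x5) ∧ (¬x3 ∨ x2 ∨ ¬x5) ∧ (x4 ∨ ¬x5)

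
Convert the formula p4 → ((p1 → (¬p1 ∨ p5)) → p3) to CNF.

(¬p4 ∨ p1 ∨ p3) ∧ (¬p4 ∨ ¬p5 ∨ p3)

p4 → ((p1 → (¬p1 ∨ p5)) → p3)
≡ ¬p4 ∨ ((p1 → (¬p1 ∨ p5)) → p3)   [eliminate →]
≡ ¬p4 ∨ ¬(p1 → (¬p1 ∨ p5)) ∨ p3   [eliminate →]
≡ ¬p4 ∨ ¬(¬p1 ∨ ¬p1 ∨ p5) ∨ p3   [eliminate →]
≡ ¬p4 ∨ (¬¬p1 ∧ ¬¬p1 ∧ ¬p5) ∨ p3   [De Morgan]
≡ ¬p4 ∨ (p1 ∧ ¬¬p1 ∧ ¬p5) ∨ p3   [double negation]
≡ ¬p4 ∨ (p1 ∧ p1 ∧ ¬p5) ∨ p3   [double negation]
≡ (¬p4 ∨ p1 ∨ p3) ∧ (¬p4 ∨ p1 ∨ p3) ∧ (¬p4 ∨ ¬p5 ∨ p3)   [distribute ∨ over ∧]
≡ (¬p4 ∨ p1 ∨ p3) ∧ (¬p4 ∨ ¬p5 ∨ p3)   [simplify]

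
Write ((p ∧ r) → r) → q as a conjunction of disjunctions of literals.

(p ∨ q) ∧ (r ∨ q) ∧ (¬r ∨ q)

((p ∧ r) → r) → q
= ¬((p ∧ r) → r) ∨ q
= ¬(¬(p ∧ r) ∨ r) ∨ q
= (¬¬(p ∧ r) ∧ ¬r) ∨ q
= (p ∧ r ∧ ¬r) ∨ q
= (p ∨ q) ∧ (r ∨ q) ∧ (¬r ∨ q)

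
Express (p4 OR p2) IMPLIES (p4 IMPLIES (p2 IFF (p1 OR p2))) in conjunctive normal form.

NOT p4 OR NOT p1 OR p2

(p4 OR p2) IMPLIES (p4 IMPLIES (p2 IFF (p1 OR p2)))
≡ NOT (p4 OR p2) OR (p4 IMPLIES (p2 IFF (p1 OR p2)))
≡ NOT (p4 OR p2) OR NOT p4 OR (p2 IFF (p1 OR p2))
≡ NOT (p4 OR p2) OR NOT p4 OR ((p2 IMPLIES (p1 OR p2)) AND ((p1 OR p2) IMPLIES p2))
≡ NOT (p4 OR p2) OR NOT p4 OR ((NOT p2 OR p1 OR p2) AND ((p1 OR p2) IMPLIES p2))
≡ NOT (p4 OR p2) OR NOT p4 OR ((NOT p2 OR p1 OR p2) AND (NOT (p1 OR p2) OR p2))
≡ (NOT p4 AND NOT p2) OR NOT p4 OR ((NOT p2 OR p1 OR p2) AND (NOT (p1 OR p2) OR p2))
≡ (NOT p4 AND NOT p2) OR NOT p4 OR ((NOT p2 OR p1 OR p2) AND ((NOT p1 AND NOT p2) OR p2))
≡ (NOT p4 OR NOT p4 OR NOT p2 OR p1 OR p2) AND (NOT p4 OR NOT p4 OR NOT p1 OR p2) AND (NOT p4 OR NOT p4 OR NOT p2 OR p2) AND (NOT p2 OR NOT p4 OR NOT p2 OR p1 OR p2) AND (NOT p2 OR NOT p4 OR NOT p1 OR p2) AND (NOT p2 OR NOT p4 OR NOT p2 OR p2)
≡ NOT p4 OR NOT p1 OR p2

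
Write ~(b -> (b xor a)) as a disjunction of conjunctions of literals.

b & a

~(b -> (b xor a))
≡ ~(~b | (b xor a))   — eliminate ->
≡ ~(~b | (b & ~a) | (~b & a))   — expand xor
≡ ~~b & ~(b & ~a) & ~(~b & a)   — De Morgan
≡ b & ~(b & ~a) & ~(~b & a)   — double negation
≡ b & (~b | ~~a) & ~(~b & a)   — De Morgan
≡ b & (~b | a) & ~(~b & a)   — double negation
≡ b & (~b | a) & (~~b | ~a)   — De Morgan
≡ b & (~b | a) & (b | ~a)   — double negation
≡ (b & ~b & b) | (b & ~b & ~a) | (b & a & b) | (b & a & ~a)   — distribute & over |
≡ b & a   — simplify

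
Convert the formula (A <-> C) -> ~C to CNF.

(A <-> C) -> ~C
≡ ~(A <-> C) | ~C   [eliminate ->]
≡ ~((A -> C) & (C -> A)) | ~C   [eliminate <->]
≡ ~((~A | C) & (C -> A)) | ~C   [eliminate ->]
≡ ~((~A | C) & (~C | A)) | ~C   [eliminate ->]
≡ ~(~A | C) | ~(~C | A) | ~C   [De Morgan]
≡ (~~A & ~C) | ~(~C | A) | ~C   [De Morgan]
≡ (A & ~C) | ~(~C | A) | ~C   [double negation]
≡ (A & ~C) | (~~C & ~A) | ~C   [De Morgan]
≡ (A & ~C) | (C & ~A) | ~C   [double negation]
≡ (A | C | ~C) & (A | ~A | ~C) & (~C | C | ~C) & (~C | ~A | ~C)   [distribute | over &]
≡ ~C | ~A   [simplify]

~C | ~A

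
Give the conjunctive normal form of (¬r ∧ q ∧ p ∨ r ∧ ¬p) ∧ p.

(¬r ∨ ¬p) ∧ (q ∨ r) ∧ (q ∨ ¬p) ∧ p

(¬r ∧ q ∧ p ∨ r ∧ ¬p) ∧ p
≡ (¬r ∨ r) ∧ (¬r ∨ ¬p) ∧ (q ∨ r) ∧ (q ∨ ¬p) ∧ (p ∨ r) ∧ (p ∨ ¬p) ∧ p   (distribute ∨ over ∧)
≡ (¬r ∨ ¬p) ∧ (q ∨ r) ∧ (q ∨ ¬p) ∧ p   (simplify)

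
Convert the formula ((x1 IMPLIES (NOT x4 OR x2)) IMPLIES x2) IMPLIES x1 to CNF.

((x1 IMPLIES (NOT x4 OR x2)) IMPLIES x2) IMPLIES x1
= NOT ((x1 IMPLIES (NOT x4 OR x2)) IMPLIES x2) OR x1   [eliminate IMPLIES]
= NOT (NOT (x1 IMPLIES (NOT x4 OR x2)) OR x2) OR x1   [eliminate IMPLIES]
= NOT (NOT (NOT x1 OR NOT x4 OR x2) OR x2) OR x1   [eliminate IMPLIES]
= (NOT NOT (NOT x1 OR NOT x4 OR x2) AND NOT x2) OR x1   [De Morgan]
= ((NOT x1 OR NOT x4 OR x2) AND NOT x2) OR x1   [double negation]
= (NOT x1 OR NOT x4 OR x2 OR x1) AND (NOT x2 OR x1)   [distribute OR over AND]
= NOT x2 OR x1   [simplify]

NOT x2 OR x1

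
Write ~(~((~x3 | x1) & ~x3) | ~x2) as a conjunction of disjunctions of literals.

~x3 & x2

~(~((~x3 | x1) & ~x3) | ~x2)
≡ ~~((~x3 | x1) & ~x3) & ~~x2   [De Morgan]
≡ (~x3 | x1) & ~x3 & ~~x2   [double negation]
≡ (~x3 | x1) & ~x3 & x2   [double negation]
≡ ~x3 & x2   [simplify]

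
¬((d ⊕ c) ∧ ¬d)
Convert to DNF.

¬((d ⊕ c) ∧ ¬d)
≡ ¬(((d ∧ ¬c) ∨ (¬d ∧ c)) ∧ ¬d)
≡ ¬((d ∧ ¬c) ∨ (¬d ∧ c)) ∨ ¬¬d
≡ (¬(d ∧ ¬c) ∧ ¬(¬d ∧ c)) ∨ ¬¬d
≡ ((¬d ∨ ¬¬c) ∧ ¬(¬d ∧ c)) ∨ ¬¬d
≡ ((¬d ∨ c) ∧ ¬(¬d ∧ c)) ∨ ¬¬d
≡ ((¬d ∨ c) ∧ (¬¬d ∨ ¬c)) ∨ ¬¬d
≡ ((¬d ∨ c) ∧ (d ∨ ¬c)) ∨ ¬¬d
≡ ((¬d ∨ c) ∧ (d ∨ ¬c)) ∨ d
≡ (¬d ∧ d) ∨ (¬d ∧ ¬c) ∨ (c ∧ d) ∨ (c ∧ ¬c) ∨ d
≡ (¬d ∧ ¬c) ∨ d

(¬d ∧ ¬c) ∨ d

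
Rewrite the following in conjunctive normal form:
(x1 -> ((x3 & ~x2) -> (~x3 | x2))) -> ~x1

(x1 -> ((x3 & ~x2) -> (~x3 | x2))) -> ~x1
≡ ~(x1 -> ((x3 & ~x2) -> (~x3 | x2))) | ~x1   [eliminate ->]
≡ ~(~x1 | ((x3 & ~x2) -> (~x3 | x2))) | ~x1   [eliminate ->]
≡ ~(~x1 | ~(x3 & ~x2) | ~x3 | x2) | ~x1   [eliminate ->]
≡ (~~x1 & ~~(x3 & ~x2) & ~~x3 & ~x2) | ~x1   [De Morgan]
≡ (x1 & ~~(x3 & ~x2) & ~~x3 & ~x2) | ~x1   [double negation]
≡ (x1 & x3 & ~x2 & ~~x3 & ~x2) | ~x1   [double negation]
≡ (x1 & x3 & ~x2 & x3 & ~x2) | ~x1   [double negation]
≡ (x1 | ~x1) & (x3 | ~x1) & (~x2 | ~x1) & (x3 | ~x1) & (~x2 | ~x1)   [distribute | over &]
≡ (x3 | ~x1) & (~x2 | ~x1)   [simplify]

(x3 | ~x1) & (~x2 | ~x1)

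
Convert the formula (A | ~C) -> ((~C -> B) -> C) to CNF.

C | ~B

(A | ~C) -> ((~C -> B) -> C)
≡ ~(A | ~C) | ((~C -> B) -> C)
≡ ~(A | ~C) | ~(~C -> B) | C
≡ ~(A | ~C) | ~(~~C | B) | C
≡ (~A & ~~C) | ~(~~C | B) | C
≡ (~A & C) | ~(~~C | B) | C
≡ (~A & C) | (~~~C & ~B) | C
≡ (~A & C) | (~C & ~B) | C
≡ (~A | ~C | C) & (~A | ~B | C) & (C | ~C | C) & (C | ~B | C)
≡ C | ~B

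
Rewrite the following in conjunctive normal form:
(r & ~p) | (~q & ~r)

(r & ~p) | (~q & ~r)
≡ (r | ~q) & (r | ~r) & (~p | ~q) & (~p | ~r)   — distribute | over &
≡ (r | ~q) & (~p | ~q) & (~p | ~r)   — simplify

(r | ~q) & (~p | ~q) & (~p | ~r)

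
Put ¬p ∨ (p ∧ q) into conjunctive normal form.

¬p ∨ (p ∧ q)
⇔ (¬p ∨ p) ∧ (¬p ∨ q)   [distribute ∨ over ∧]
⇔ ¬p ∨ q   [simplify]

¬p ∨ q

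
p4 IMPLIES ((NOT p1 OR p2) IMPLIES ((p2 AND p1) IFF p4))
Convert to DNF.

NOT p4 OR (p1 AND NOT p2) OR (p4 AND p2 AND p1)

p4 IMPLIES ((NOT p1 OR p2) IMPLIES ((p2 AND p1) IFF p4))
≡ NOT p4 OR ((NOT p1 OR p2) IMPLIES ((p2 AND p1) IFF p4))   [eliminate IMPLIES]
≡ NOT p4 OR NOT (NOT p1 OR p2) OR ((p2 AND p1) IFF p4)   [eliminate IMPLIES]
≡ NOT p4 OR NOT (NOT p1 OR p2) OR (((p2 AND p1) IMPLIES p4) AND (p4 IMPLIES (p2 AND p1)))   [eliminate IFF]
≡ NOT p4 OR NOT (NOT p1 OR p2) OR ((NOT (p2 AND p1) OR p4) AND (p4 IMPLIES (p2 AND p1)))   [eliminate IMPLIES]
≡ NOT p4 OR NOT (NOT p1 OR p2) OR ((NOT (p2 AND p1) OR p4) AND (NOT p4 OR (p2 AND p1)))   [eliminate IMPLIES]
≡ NOT p4 OR (NOT NOT p1 AND NOT p2) OR ((NOT (p2 AND p1) OR p4) AND (NOT p4 OR (p2 AND p1)))   [De Morgan]
≡ NOT p4 OR (p1 AND NOT p2) OR ((NOT (p2 AND p1) OR p4) AND (NOT p4 OR (p2 AND p1)))   [double negation]
≡ NOT p4 OR (p1 AND NOT p2) OR ((NOT p2 OR NOT p1 OR p4) AND (NOT p4 OR (p2 AND p1)))   [De Morgan]
≡ NOT p4 OR (p1 AND NOT p2) OR (NOT p2 AND NOT p4) OR (NOT p2 AND p2 AND p1) OR (NOT p1 AND NOT p4) OR (NOT p1 AND p2 AND p1) OR (p4 AND NOT p4) OR (p4 AND p2 AND p1)   [distribute AND over OR]
≡ NOT p4 OR (p1 AND NOT p2) OR (p4 AND p2 AND p1)   [simplify]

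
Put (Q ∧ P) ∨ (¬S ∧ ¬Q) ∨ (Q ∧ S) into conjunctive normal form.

(Q ∧ P) ∨ (¬S ∧ ¬Q) ∨ (Q ∧ S)
≡ (Q ∨ ¬S ∨ Q) ∧ (Q ∨ ¬S ∨ S) ∧ (Q ∨ ¬Q ∨ Q) ∧ (Q ∨ ¬Q ∨ S) ∧ (P ∨ ¬S ∨ Q) ∧ (P ∨ ¬S ∨ S) ∧ (P ∨ ¬Q ∨ Q) ∧ (P ∨ ¬Q ∨ S)   (distribute ∨ over ∧)
≡ (Q ∨ ¬S) ∧ (P ∨ ¬Q ∨ S)   (simplify)

(Q ∨ ¬S) ∧ (P ∨ ¬Q ∨ S)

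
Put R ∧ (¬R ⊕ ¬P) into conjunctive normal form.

R ∧ (¬R ⊕ ¬P)
≡ R ∧ (¬R ∨ ¬P) ∧ ¬(¬R ∧ ¬P)   [expand ⊕]
≡ R ∧ (¬R ∨ ¬P) ∧ (¬¬R ∨ ¬¬P)   [De Morgan]
≡ R ∧ (¬R ∨ ¬P) ∧ (R ∨ ¬¬P)   [double negation]
≡ R ∧ (¬R ∨ ¬P) ∧ (R ∨ P)   [double negation]
≡ R ∧ (¬R ∨ ¬P)   [simplify]

R ∧ (¬R ∨ ¬P)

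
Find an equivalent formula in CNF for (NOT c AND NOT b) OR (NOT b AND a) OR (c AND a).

(NOT c AND NOT b) OR (NOT b AND a) OR (c AND a)
= (NOT c OR NOT b OR c) AND (NOT c OR NOT b OR a) AND (NOT c OR a OR c) AND (NOT c OR a OR a) AND (NOT b OR NOT b OR c) AND (NOT b OR NOT b OR a) AND (NOT b OR a OR c) AND (NOT b OR a OR a)   (distribute OR over AND)
= (NOT c OR a) AND (NOT b OR c) AND (NOT b OR a)   (simplify)

(NOT c OR a) AND (NOT b OR c) AND (NOT b OR a)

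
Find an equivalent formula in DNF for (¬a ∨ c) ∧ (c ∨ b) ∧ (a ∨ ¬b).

c ∧ a ∨ c ∧ ¬b

(¬a ∨ c) ∧ (c ∨ b) ∧ (a ∨ ¬b)
≡ ¬a ∧ c ∧ a ∨ ¬a ∧ c ∧ ¬b ∨ ¬a ∧ b ∧ a ∨ ¬a ∧ b ∧ ¬b ∨ c ∧ c ∧ a ∨ c ∧ c ∧ ¬b ∨ c ∧ b ∧ a ∨ c ∧ b ∧ ¬b   [distribute ∧ over ∨]
≡ c ∧ a ∨ c ∧ ¬b   [simplify]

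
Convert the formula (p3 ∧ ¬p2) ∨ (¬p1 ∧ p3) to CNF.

p3 ∧ (¬p2 ∨ ¬p1)

(p3 ∧ ¬p2) ∨ (¬p1 ∧ p3)
≡ (p3 ∨ ¬p1) ∧ (p3 ∨ p3) ∧ (¬p2 ∨ ¬p1) ∧ (¬p2 ∨ p3)   [distribute ∨ over ∧]
≡ p3 ∧ (¬p2 ∨ ¬p1)   [simplify]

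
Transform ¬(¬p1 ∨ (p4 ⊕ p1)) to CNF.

p1 ∧ (¬p1 ∨ p4)

¬(¬p1 ∨ (p4 ⊕ p1))
⇔ ¬(¬p1 ∨ ((p4 ∨ p1) ∧ ¬(p4 ∧ p1)))   [expand ⊕]
⇔ ¬¬p1 ∧ ¬((p4 ∨ p1) ∧ ¬(p4 ∧ p1))   [De Morgan]
⇔ p1 ∧ ¬((p4 ∨ p1) ∧ ¬(p4 ∧ p1))   [double negation]
⇔ p1 ∧ (¬(p4 ∨ p1) ∨ ¬¬(p4 ∧ p1))   [De Morgan]
⇔ p1 ∧ ((¬p4 ∧ ¬p1) ∨ ¬¬(p4 ∧ p1))   [De Morgan]
⇔ p1 ∧ ((¬p4 ∧ ¬p1) ∨ (p4 ∧ p1))   [double negation]
⇔ p1 ∧ (¬p4 ∨ p4) ∧ (¬p4 ∨ p1) ∧ (¬p1 ∨ p4) ∧ (¬p1 ∨ p1)   [distribute ∨ over ∧]
⇔ p1 ∧ (¬p1 ∨ p4)   [simplify]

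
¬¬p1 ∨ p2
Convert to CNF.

p1 ∨ p2

¬¬p1 ∨ p2
= p1 ∨ p2   — double negation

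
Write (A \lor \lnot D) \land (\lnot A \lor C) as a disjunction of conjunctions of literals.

(A \land C) \lor (\lnot D \land \lnot A) \lor (\lnot D \land C)

(A \lor \lnot D) \land (\lnot A \lor C)
⇔ (A \land \lnot A) \lor (A \land C) \lor (\lnot D \land \lnot A) \lor (\lnot D \land C)   — distribute \land over \lor
⇔ (A \land C) \lor (\lnot D \land \lnot A) \lor (\lnot D \land C)   — simplify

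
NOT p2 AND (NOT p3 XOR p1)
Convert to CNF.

NOT p2 AND (NOT p3 XOR p1)
≡ NOT p2 AND (NOT p3 OR p1) AND NOT (NOT p3 AND p1)   — expand XOR
≡ NOT p2 AND (NOT p3 OR p1) AND (NOT NOT p3 OR NOT p1)   — De Morgan
≡ NOT p2 AND (NOT p3 OR p1) AND (p3 OR NOT p1)   — double negation

NOT p2 AND (NOT p3 OR p1) AND (p3 OR NOT p1)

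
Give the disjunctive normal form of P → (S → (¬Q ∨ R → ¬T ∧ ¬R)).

P → (S → (¬Q ∨ R → ¬T ∧ ¬R))
≡ ¬P ∨ (S → (¬Q ∨ R → ¬T ∧ ¬R))   — eliminate →
≡ ¬P ∨ ¬S ∨ (¬Q ∨ R → ¬T ∧ ¬R)   — eliminate →
≡ ¬P ∨ ¬S ∨ ¬(¬Q ∨ R) ∨ ¬T ∧ ¬R   — eliminate →
≡ ¬P ∨ ¬S ∨ ¬¬Q ∧ ¬R ∨ ¬T ∧ ¬R   — De Morgan
≡ ¬P ∨ ¬S ∨ Q ∧ ¬R ∨ ¬T ∧ ¬R   — double negation

¬P ∨ ¬S ∨ Q ∧ ¬R ∨ ¬T ∧ ¬R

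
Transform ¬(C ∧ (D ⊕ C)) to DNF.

¬C ∨ (C ∧ D)

¬(C ∧ (D ⊕ C))
⇔ ¬(C ∧ ((D ∧ ¬C) ∨ (¬D ∧ C)))   [expand ⊕]
⇔ ¬C ∨ ¬((D ∧ ¬C) ∨ (¬D ∧ C))   [De Morgan]
⇔ ¬C ∨ (¬(D ∧ ¬C) ∧ ¬(¬D ∧ C))   [De Morgan]
⇔ ¬C ∨ ((¬D ∨ ¬¬C) ∧ ¬(¬D ∧ C))   [De Morgan]
⇔ ¬C ∨ ((¬D ∨ C) ∧ ¬(¬D ∧ C))   [double negation]
⇔ ¬C ∨ ((¬D ∨ C) ∧ (¬¬D ∨ ¬C))   [De Morgan]
⇔ ¬C ∨ ((¬D ∨ C) ∧ (D ∨ ¬C))   [double negation]
⇔ ¬C ∨ (¬D ∧ D) ∨ (¬D ∧ ¬C) ∨ (C ∧ D) ∨ (C ∧ ¬C)   [distribute ∧ over ∨]
⇔ ¬C ∨ (C ∧ D)   [simplify]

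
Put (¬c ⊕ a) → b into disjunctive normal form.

(c ∧ ¬a) ∨ (a ∧ ¬c) ∨ b

(¬c ⊕ a) → b
≡ ¬(¬c ⊕ a) ∨ b   — eliminate →
≡ ¬((¬c ∧ ¬a) ∨ (¬¬c ∧ a)) ∨ b   — expand ⊕
≡ (¬(¬c ∧ ¬a) ∧ ¬(¬¬c ∧ a)) ∨ b   — De Morgan
≡ ((¬¬c ∨ ¬¬a) ∧ ¬(¬¬c ∧ a)) ∨ b   — De Morgan
≡ ((c ∨ ¬¬a) ∧ ¬(¬¬c ∧ a)) ∨ b   — double negation
≡ ((c ∨ a) ∧ ¬(¬¬c ∧ a)) ∨ b   — double negation
≡ ((c ∨ a) ∧ (¬¬¬c ∨ ¬a)) ∨ b   — De Morgan
≡ ((c ∨ a) ∧ (¬c ∨ ¬a)) ∨ b   — double negation
≡ (c ∧ ¬c) ∨ (c ∧ ¬a) ∨ (a ∧ ¬c) ∨ (a ∧ ¬a) ∨ b   — distribute ∧ over ∨
≡ (c ∧ ¬a) ∨ (a ∧ ¬c) ∨ b   — simplify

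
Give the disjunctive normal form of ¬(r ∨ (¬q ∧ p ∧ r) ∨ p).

¬r ∧ ¬p

¬(r ∨ (¬q ∧ p ∧ r) ∨ p)
≡ ¬r ∧ ¬(¬q ∧ p ∧ r) ∧ ¬p   [De Morgan]
≡ ¬r ∧ (¬¬q ∨ ¬p ∨ ¬r) ∧ ¬p   [De Morgan]
≡ ¬r ∧ (q ∨ ¬p ∨ ¬r) ∧ ¬p   [double negation]
≡ (¬r ∧ q ∧ ¬p) ∨ (¬r ∧ ¬p ∧ ¬p) ∨ (¬r ∧ ¬r ∧ ¬p)   [distribute ∧ over ∨]
≡ ¬r ∧ ¬p   [simplify]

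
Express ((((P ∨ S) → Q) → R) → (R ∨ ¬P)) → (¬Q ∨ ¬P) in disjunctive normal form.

¬Q ∨ ¬P

((((P ∨ S) → Q) → R) → (R ∨ ¬P)) → (¬Q ∨ ¬P)
⇔ ¬((((P ∨ S) → Q) → R) → (R ∨ ¬P)) ∨ ¬Q ∨ ¬P   (eliminate →)
⇔ ¬(¬(((P ∨ S) → Q) → R) ∨ R ∨ ¬P) ∨ ¬Q ∨ ¬P   (eliminate →)
⇔ ¬(¬(¬((P ∨ S) → Q) ∨ R) ∨ R ∨ ¬P) ∨ ¬Q ∨ ¬P   (eliminate →)
⇔ ¬(¬(¬(¬(P ∨ S) ∨ Q) ∨ R) ∨ R ∨ ¬P) ∨ ¬Q ∨ ¬P   (eliminate →)
⇔ (¬¬(¬(¬(P ∨ S) ∨ Q) ∨ R) ∧ ¬R ∧ ¬¬P) ∨ ¬Q ∨ ¬P   (De Morgan)
⇔ ((¬(¬(P ∨ S) ∨ Q) ∨ R) ∧ ¬R ∧ ¬¬P) ∨ ¬Q ∨ ¬P   (double negation)
⇔ (((¬¬(P ∨ S) ∧ ¬Q) ∨ R) ∧ ¬R ∧ ¬¬P) ∨ ¬Q ∨ ¬P   (De Morgan)
⇔ ((((P ∨ S) ∧ ¬Q) ∨ R) ∧ ¬R ∧ ¬¬P) ∨ ¬Q ∨ ¬P   (double negation)
⇔ ((((P ∨ S) ∧ ¬Q) ∨ R) ∧ ¬R ∧ P) ∨ ¬Q ∨ ¬P   (double negation)
⇔ (P ∧ ¬Q ∧ ¬R ∧ P) ∨ (S ∧ ¬Q ∧ ¬R ∧ P) ∨ (R ∧ ¬R ∧ P) ∨ ¬Q ∨ ¬P   (distribute ∧ over ∨)
⇔ ¬Q ∨ ¬P   (simplify)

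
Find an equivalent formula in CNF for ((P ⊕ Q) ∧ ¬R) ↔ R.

((P ⊕ Q) ∧ ¬R) ↔ R
≡ (((P ⊕ Q) ∧ ¬R) → R) ∧ (R → ((P ⊕ Q) ∧ ¬R))   — eliminate ↔
≡ (¬((P ⊕ Q) ∧ ¬R) ∨ R) ∧ (R → ((P ⊕ Q) ∧ ¬R))   — eliminate →
≡ (¬((P ∨ Q) ∧ ¬(P ∧ Q) ∧ ¬R) ∨ R) ∧ (R → ((P ⊕ Q) ∧ ¬R))   — expand ⊕
≡ (¬((P ∨ Q) ∧ ¬(P ∧ Q) ∧ ¬R) ∨ R) ∧ (¬R ∨ ((P ⊕ Q) ∧ ¬R))   — eliminate →
≡ (¬((P ∨ Q) ∧ ¬(P ∧ Q) ∧ ¬R) ∨ R) ∧ (¬R ∨ ((P ∨ Q) ∧ ¬(P ∧ Q) ∧ ¬R))   — expand ⊕
≡ (¬(P ∨ Q) ∨ ¬¬(P ∧ Q) ∨ ¬¬R ∨ R) ∧ (¬R ∨ ((P ∨ Q) ∧ ¬(P ∧ Q) ∧ ¬R))   — De Morgan
≡ ((¬P ∧ ¬Q) ∨ ¬¬(P ∧ Q) ∨ ¬¬R ∨ R) ∧ (¬R ∨ ((P ∨ Q) ∧ ¬(P ∧ Q) ∧ ¬R))   — De Morgan
≡ ((¬P ∧ ¬Q) ∨ (P ∧ Q) ∨ ¬¬R ∨ R) ∧ (¬R ∨ ((P ∨ Q) ∧ ¬(P ∧ Q) ∧ ¬R))   — double negation
≡ ((¬P ∧ ¬Q) ∨ (P ∧ Q) ∨ R ∨ R) ∧ (¬R ∨ ((P ∨ Q) ∧ ¬(P ∧ Q) ∧ ¬R))   — double negation
≡ ((¬P ∧ ¬Q) ∨ (P ∧ Q) ∨ R ∨ R) ∧ (¬R ∨ ((P ∨ Q) ∧ (¬P ∨ ¬Q) ∧ ¬R))   — De Morgan
≡ (¬P ∨ P ∨ R ∨ R) ∧ (¬P ∨ Q ∨ R ∨ R) ∧ (¬Q ∨ P ∨ R ∨ R) ∧ (¬Q ∨ Q ∨ R ∨ R) ∧ (¬R ∨ P ∨ Q) ∧ (¬R ∨ ¬P ∨ ¬Q) ∧ (¬R ∨ ¬R)   — distribute ∨ over ∧
≡ (¬P ∨ Q ∨ R) ∧ (¬Q ∨ P ∨ R) ∧ ¬R   — simplify

(¬P ∨ Q ∨ R) ∧ (¬Q ∨ P ∨ R) ∧ ¬R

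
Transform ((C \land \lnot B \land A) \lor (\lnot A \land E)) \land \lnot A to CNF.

(C \lor E) \land (\lnot B \lor E) \land (A \lor E) \land \lnot A

((C \land \lnot B \land A) \lor (\lnot A \land E)) \land \lnot A
⇔ (C \lor \lnot A) \land (C \lor E) \land (\lnot B \lor \lnot A) \land (\lnot B \lor E) \land (A \lor \lnot A) \land (A \lor E) \land \lnot A   (distribute \lor over \land)
⇔ (C \lor E) \land (\lnot B \lor E) \land (A \lor E) \land \lnot A   (simplify)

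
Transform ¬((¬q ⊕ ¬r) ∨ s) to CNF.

¬((¬q ⊕ ¬r) ∨ s)
≡ ¬(((¬q ∨ ¬r) ∧ ¬(¬q ∧ ¬r)) ∨ s)   [expand ⊕]
≡ ¬((¬q ∨ ¬r) ∧ ¬(¬q ∧ ¬r)) ∧ ¬s   [De Morgan]
≡ (¬(¬q ∨ ¬r) ∨ ¬¬(¬q ∧ ¬r)) ∧ ¬s   [De Morgan]
≡ ((¬¬q ∧ ¬¬r) ∨ ¬¬(¬q ∧ ¬r)) ∧ ¬s   [De Morgan]
≡ ((q ∧ ¬¬r) ∨ ¬¬(¬q ∧ ¬r)) ∧ ¬s   [double negation]
≡ ((q ∧ r) ∨ ¬¬(¬q ∧ ¬r)) ∧ ¬s   [double negation]
≡ ((q ∧ r) ∨ (¬q ∧ ¬r)) ∧ ¬s   [double negation]
≡ (q ∨ ¬q) ∧ (q ∨ ¬r) ∧ (r ∨ ¬q) ∧ (r ∨ ¬r) ∧ ¬s   [distribute ∨ over ∧]
≡ (q ∨ ¬r) ∧ (r ∨ ¬q) ∧ ¬s   [simplify]

(q ∨ ¬r) ∧ (r ∨ ¬q) ∧ ¬s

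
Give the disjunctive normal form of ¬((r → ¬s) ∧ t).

¬((r → ¬s) ∧ t)
≡ ¬((¬r ∨ ¬s) ∧ t)   [eliminate →]
≡ ¬(¬r ∨ ¬s) ∨ ¬t   [De Morgan]
≡ (¬¬r ∧ ¬¬s) ∨ ¬t   [De Morgan]
≡ (r ∧ ¬¬s) ∨ ¬t   [double negation]
≡ (r ∧ s) ∨ ¬t   [double negation]

(r ∧ s) ∨ ¬t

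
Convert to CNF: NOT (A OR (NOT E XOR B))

NOT A AND (E OR B) AND (NOT B OR NOT E)

NOT (A OR (NOT E XOR B))
⇔ NOT (A OR ((NOT E OR B) AND NOT (NOT E AND B)))   [expand XOR]
⇔ NOT A AND NOT ((NOT E OR B) AND NOT (NOT E AND B))   [De Morgan]
⇔ NOT A AND (NOT (NOT E OR B) OR NOT NOT (NOT E AND B))   [De Morgan]
⇔ NOT A AND ((NOT NOT E AND NOT B) OR NOT NOT (NOT E AND B))   [De Morgan]
⇔ NOT A AND ((E AND NOT B) OR NOT NOT (NOT E AND B))   [double negation]
⇔ NOT A AND ((E AND NOT B) OR (NOT E AND B))   [double negation]
⇔ NOT A AND (E OR NOT E) AND (E OR B) AND (NOT B OR NOT E) AND (NOT B OR B)   [distribute OR over AND]
⇔ NOT A AND (E OR B) AND (NOT B OR NOT E)   [simplify]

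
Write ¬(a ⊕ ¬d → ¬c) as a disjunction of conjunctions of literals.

¬(a ⊕ ¬d → ¬c)
⇔ ¬(¬(a ⊕ ¬d) ∨ ¬c)   (eliminate →)
⇔ ¬(¬(a ∧ ¬¬d ∨ ¬a ∧ ¬d) ∨ ¬c)   (expand ⊕)
⇔ ¬¬(a ∧ ¬¬d ∨ ¬a ∧ ¬d) ∧ ¬¬c   (De Morgan)
⇔ (a ∧ ¬¬d ∨ ¬a ∧ ¬d) ∧ ¬¬c   (double negation)
⇔ (a ∧ d ∨ ¬a ∧ ¬d) ∧ ¬¬c   (double negation)
⇔ (a ∧ d ∨ ¬a ∧ ¬d) ∧ c   (double negation)
⇔ a ∧ d ∧ c ∨ ¬a ∧ ¬d ∧ c   (distribute ∧ over ∨)

a ∧ d ∧ c ∨ ¬a ∧ ¬d ∧ c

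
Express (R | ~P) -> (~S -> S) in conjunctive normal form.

(~R | S) & (P | S)

(R | ~P) -> (~S -> S)
⇔ ~(R | ~P) | (~S -> S)   [eliminate ->]
⇔ ~(R | ~P) | ~~S | S   [eliminate ->]
⇔ (~R & ~~P) | ~~S | S   [De Morgan]
⇔ (~R & P) | ~~S | S   [double negation]
⇔ (~R & P) | S | S   [double negation]
⇔ (~R | S | S) & (P | S | S)   [distribute | over &]
⇔ (~R | S) & (P | S)   [simplify]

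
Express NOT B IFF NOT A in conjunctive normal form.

NOT B IFF NOT A
= (NOT B IMPLIES NOT A) AND (NOT A IMPLIES NOT B)   [eliminate IFF]
= (NOT NOT B OR NOT A) AND (NOT A IMPLIES NOT B)   [eliminate IMPLIES]
= (NOT NOT B OR NOT A) AND (NOT NOT A OR NOT B)   [eliminate IMPLIES]
= (B OR NOT A) AND (NOT NOT A OR NOT B)   [double negation]
= (B OR NOT A) AND (A OR NOT B)   [double negation]

(B OR NOT A) AND (A OR NOT B)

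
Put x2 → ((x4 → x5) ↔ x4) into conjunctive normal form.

(¬x2 ∨ x4) ∧ (¬x2 ∨ ¬x4 ∨ x5)

x2 → ((x4 → x5) ↔ x4)
≡ ¬x2 ∨ ((x4 → x5) ↔ x4)   [eliminate →]
≡ ¬x2 ∨ (((x4 → x5) → x4) ∧ (x4 → (x4 → x5)))   [eliminate ↔]
≡ ¬x2 ∨ ((¬(x4 → x5) ∨ x4) ∧ (x4 → (x4 → x5)))   [eliminate →]
≡ ¬x2 ∨ ((¬(¬x4 ∨ x5) ∨ x4) ∧ (x4 → (x4 → x5)))   [eliminate →]
≡ ¬x2 ∨ ((¬(¬x4 ∨ x5) ∨ x4) ∧ (¬x4 ∨ (x4 → x5)))   [eliminate →]
≡ ¬x2 ∨ ((¬(¬x4 ∨ x5) ∨ x4) ∧ (¬x4 ∨ ¬x4 ∨ x5))   [eliminate →]
≡ ¬x2 ∨ (((¬¬x4 ∧ ¬x5) ∨ x4) ∧ (¬x4 ∨ ¬x4 ∨ x5))   [De Morgan]
≡ ¬x2 ∨ (((x4 ∧ ¬x5) ∨ x4) ∧ (¬x4 ∨ ¬x4 ∨ x5))   [double negation]
≡ (¬x2 ∨ x4 ∨ x4) ∧ (¬x2 ∨ ¬x5 ∨ x4) ∧ (¬x2 ∨ ¬x4 ∨ ¬x4 ∨ x5)   [distribute ∨ over ∧]
≡ (¬x2 ∨ x4) ∧ (¬x2 ∨ ¬x4 ∨ x5)   [simplify]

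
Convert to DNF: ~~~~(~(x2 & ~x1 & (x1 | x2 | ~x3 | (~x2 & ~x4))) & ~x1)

~~~~(~(x2 & ~x1 & (x1 | x2 | ~x3 | (~x2 & ~x4))) & ~x1)
≡ ~~(~(x2 & ~x1 & (x1 | x2 | ~x3 | (~x2 & ~x4))) & ~x1)   [double negation]
≡ ~(x2 & ~x1 & (x1 | x2 | ~x3 | (~x2 & ~x4))) & ~x1   [double negation]
≡ (~x2 | ~~x1 | ~(x1 | x2 | ~x3 | (~x2 & ~x4))) & ~x1   [De Morgan]
≡ (~x2 | x1 | ~(x1 | x2 | ~x3 | (~x2 & ~x4))) & ~x1   [double negation]
≡ (~x2 | x1 | (~x1 & ~x2 & ~~x3 & ~(~x2 & ~x4))) & ~x1   [De Morgan]
≡ (~x2 | x1 | (~x1 & ~x2 & x3 & ~(~x2 & ~x4))) & ~x1   [double negation]
≡ (~x2 | x1 | (~x1 & ~x2 & x3 & (~~x2 | ~~x4))) & ~x1   [De Morgan]
≡ (~x2 | x1 | (~x1 & ~x2 & x3 & (x2 | ~~x4))) & ~x1   [double negation]
≡ (~x2 | x1 | (~x1 & ~x2 & x3 & (x2 | x4))) & ~x1   [double negation]
≡ (~x2 & ~x1) | (x1 & ~x1) | (~x1 & ~x2 & x3 & x2 & ~x1) | (~x1 & ~x2 & x3 & x4 & ~x1)   [distribute & over |]
≡ ~x2 & ~x1   [simplify]

~x2 & ~x1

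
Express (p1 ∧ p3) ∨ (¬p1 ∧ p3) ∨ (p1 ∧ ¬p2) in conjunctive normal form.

(p1 ∨ p3) ∧ (p3 ∨ ¬p2)

(p1 ∧ p3) ∨ (¬p1 ∧ p3) ∨ (p1 ∧ ¬p2)
= (p1 ∨ ¬p1 ∨ p1) ∧ (p1 ∨ ¬p1 ∨ ¬p2) ∧ (p1 ∨ p3 ∨ p1) ∧ (p1 ∨ p3 ∨ ¬p2) ∧ (p3 ∨ ¬p1 ∨ p1) ∧ (p3 ∨ ¬p1 ∨ ¬p2) ∧ (p3 ∨ p3 ∨ p1) ∧ (p3 ∨ p3 ∨ ¬p2)   (distribute ∨ over ∧)
= (p1 ∨ p3) ∧ (p3 ∨ ¬p2)   (simplify)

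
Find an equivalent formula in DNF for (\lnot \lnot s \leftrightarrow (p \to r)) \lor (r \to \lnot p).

(\lnot \lnot s \leftrightarrow (p \to r)) \lor (r \to \lnot p)
= ((\lnot \lnot s \to (p \to r)) \land ((p \to r) \to \lnot \lnot s)) \lor (r \to \lnot p)   — eliminate \leftrightarrow
= ((\lnot \lnot \lnot s \lor (p \to r)) \land ((p \to r) \to \lnot \lnot s)) \lor (r \to \lnot p)   — eliminate \to
= ((\lnot \lnot \lnot s \lor \lnot p \lor r) \land ((p \to r) \to \lnot \lnot s)) \lor (r \to \lnot p)   — eliminate \to
= ((\lnot \lnot \lnot s \lor \lnot p \lor r) \land (\lnot (p \to r) \lor \lnot \lnot s)) \lor (r \to \lnot p)   — eliminate \to
= ((\lnot \lnot \lnot s \lor \lnot p \lor r) \land (\lnot (\lnot p \lor r) \lor \lnot \lnot s)) \lor (r \to \lnot p)   — eliminate \to
= ((\lnot \lnot \lnot s \lor \lnot p \lor r) \land (\lnot (\lnot p \lor r) \lor \lnot \lnot s)) \lor \lnot r \lor \lnot p   — eliminate \to
= ((\lnot s \lor \lnot p \lor r) \land (\lnot (\lnot p \lor r) \lor \lnot \lnot s)) \lor \lnot r \lor \lnot p   — double negation
= ((\lnot s \lor \lnot p \lor r) \land ((\lnot \lnot p \land \lnot r) \lor \lnot \lnot s)) \lor \lnot r \lor \lnot p   — De Morgan
= ((\lnot s \lor \lnot p \lor r) \land ((p \land \lnot r) \lor \lnot \lnot s)) \lor \lnot r \lor \lnot p   — double negation
= ((\lnot s \lor \lnot p \lor r) \land ((p \land \lnot r) \lor s)) \lor \lnot r \lor \lnot p   — double negation
= (\lnot s \land p \land \lnot r) \lor (\lnot s \land s) \lor (\lnot p \land p \land \lnot r) \lor (\lnot p \land s) \lor (r \land p \land \lnot r) \lor (r \land s) \lor \lnot r \lor \lnot p   — distribute \land over \lor
= (r \land s) \lor \lnot r \lor \lnot p   — simplify

(r \land s) \lor \lnot r \lor \lnot p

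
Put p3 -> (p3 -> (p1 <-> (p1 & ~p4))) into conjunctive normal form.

p3 -> (p3 -> (p1 <-> (p1 & ~p4)))
≡ ~p3 | (p3 -> (p1 <-> (p1 & ~p4)))   [eliminate ->]
≡ ~p3 | ~p3 | (p1 <-> (p1 & ~p4))   [eliminate ->]
≡ ~p3 | ~p3 | ((p1 -> (p1 & ~p4)) & ((p1 & ~p4) -> p1))   [eliminate <->]
≡ ~p3 | ~p3 | ((~p1 | (p1 & ~p4)) & ((p1 & ~p4) -> p1))   [eliminate ->]
≡ ~p3 | ~p3 | ((~p1 | (p1 & ~p4)) & (~(p1 & ~p4) | p1))   [eliminate ->]
≡ ~p3 | ~p3 | ((~p1 | (p1 & ~p4)) & (~p1 | ~~p4 | p1))   [De Morgan]
≡ ~p3 | ~p3 | ((~p1 | (p1 & ~p4)) & (~p1 | p4 | p1))   [double negation]
≡ (~p3 | ~p3 | ~p1 | p1) & (~p3 | ~p3 | ~p1 | ~p4) & (~p3 | ~p3 | ~p1 | p4 | p1)   [distribute | over &]
≡ ~p3 | ~p1 | ~p4   [simplify]

~p3 | ~p1 | ~p4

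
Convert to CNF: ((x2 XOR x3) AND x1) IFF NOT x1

(NOT x2 OR x3 OR NOT x1) AND (NOT x3 OR x2 OR NOT x1) AND x1

((x2 XOR x3) AND x1) IFF NOT x1
≡ (((x2 XOR x3) AND x1) IMPLIES NOT x1) AND (NOT x1 IMPLIES ((x2 XOR x3) AND x1))   [eliminate IFF]
≡ (NOT ((x2 XOR x3) AND x1) OR NOT x1) AND (NOT x1 IMPLIES ((x2 XOR x3) AND x1))   [eliminate IMPLIES]
≡ (NOT ((x2 OR x3) AND NOT (x2 AND x3) AND x1) OR NOT x1) AND (NOT x1 IMPLIES ((x2 XOR x3) AND x1))   [expand XOR]
≡ (NOT ((x2 OR x3) AND NOT (x2 AND x3) AND x1) OR NOT x1) AND (NOT NOT x1 OR ((x2 XOR x3) AND x1))   [eliminate IMPLIES]
≡ (NOT ((x2 OR x3) AND NOT (x2 AND x3) AND x1) OR NOT x1) AND (NOT NOT x1 OR ((x2 OR x3) AND NOT (x2 AND x3) AND x1))   [expand XOR]
≡ (NOT (x2 OR x3) OR NOT NOT (x2 AND x3) OR NOT x1 OR NOT x1) AND (NOT NOT x1 OR ((x2 OR x3) AND NOT (x2 AND x3) AND x1))   [De Morgan]
≡ ((NOT x2 AND NOT x3) OR NOT NOT (x2 AND x3) OR NOT x1 OR NOT x1) AND (NOT NOT x1 OR ((x2 OR x3) AND NOT (x2 AND x3) AND x1))   [De Morgan]
≡ ((NOT x2 AND NOT x3) OR (x2 AND x3) OR NOT x1 OR NOT x1) AND (NOT NOT x1 OR ((x2 OR x3) AND NOT (x2 AND x3) AND x1))   [double negation]
≡ ((NOT x2 AND NOT x3) OR (x2 AND x3) OR NOT x1 OR NOT x1) AND (x1 OR ((x2 OR x3) AND NOT (x2 AND x3) AND x1))   [double negation]
≡ ((NOT x2 AND NOT x3) OR (x2 AND x3) OR NOT x1 OR NOT x1) AND (x1 OR ((x2 OR x3) AND (NOT x2 OR NOT x3) AND x1))   [De Morgan]
≡ (NOT x2 OR x2 OR NOT x1 OR NOT x1) AND (NOT x2 OR x3 OR NOT x1 OR NOT x1) AND (NOT x3 OR x2 OR NOT x1 OR NOT x1) AND (NOT x3 OR x3 OR NOT x1 OR NOT x1) AND (x1 OR x2 OR x3) AND (x1 OR NOT x2 OR NOT x3) AND (x1 OR x1)   [distribute OR over AND]
≡ (NOT x2 OR x3 OR NOT x1) AND (NOT x3 OR x2 OR NOT x1) AND x1   [simplify]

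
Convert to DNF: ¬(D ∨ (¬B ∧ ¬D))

¬(D ∨ (¬B ∧ ¬D))
≡ ¬D ∧ ¬(¬B ∧ ¬D)   [De Morgan]
≡ ¬D ∧ (¬¬B ∨ ¬¬D)   [De Morgan]
≡ ¬D ∧ (B ∨ ¬¬D)   [double negation]
≡ ¬D ∧ (B ∨ D)   [double negation]
≡ (¬D ∧ B) ∨ (¬D ∧ D)   [distribute ∧ over ∨]
≡ ¬D ∧ B   [simplify]

¬D ∧ B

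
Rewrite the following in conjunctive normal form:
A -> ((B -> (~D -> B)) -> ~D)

~A | ~D

A -> ((B -> (~D -> B)) -> ~D)
≡ ~A | ((B -> (~D -> B)) -> ~D)   (eliminate ->)
≡ ~A | ~(B -> (~D -> B)) | ~D   (eliminate ->)
≡ ~A | ~(~B | (~D -> B)) | ~D   (eliminate ->)
≡ ~A | ~(~B | ~~D | B) | ~D   (eliminate ->)
≡ ~A | (~~B & ~~~D & ~B) | ~D   (De Morgan)
≡ ~A | (B & ~~~D & ~B) | ~D   (double negation)
≡ ~A | (B & ~D & ~B) | ~D   (double negation)
≡ (~A | B | ~D) & (~A | ~D | ~D) & (~A | ~B | ~D)   (distribute | over &)
≡ ~A | ~D   (simplify)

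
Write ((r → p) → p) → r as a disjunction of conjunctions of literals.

¬r ∧ ¬p ∨ r

((r → p) → p) → r
≡ ¬((r → p) → p) ∨ r   [eliminate →]
≡ ¬(¬(r → p) ∨ p) ∨ r   [eliminate →]
≡ ¬(¬(¬r ∨ p) ∨ p) ∨ r   [eliminate →]
≡ ¬¬(¬r ∨ p) ∧ ¬p ∨ r   [De Morgan]
≡ (¬r ∨ p) ∧ ¬p ∨ r   [double negation]
≡ ¬r ∧ ¬p ∨ p ∧ ¬p ∨ r   [distribute ∧ over ∨]
≡ ¬r ∧ ¬p ∨ r   [simplify]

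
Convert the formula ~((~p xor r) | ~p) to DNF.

~((~p xor r) | ~p)
≡ ~((~p & ~r) | (~~p & r) | ~p)
≡ ~(~p & ~r) & ~(~~p & r) & ~~p
≡ (~~p | ~~r) & ~(~~p & r) & ~~p
≡ (p | ~~r) & ~(~~p & r) & ~~p
≡ (p | r) & ~(~~p & r) & ~~p
≡ (p | r) & (~~~p | ~r) & ~~p
≡ (p | r) & (~p | ~r) & ~~p
≡ (p | r) & (~p | ~r) & p
≡ (p & ~p & p) | (p & ~r & p) | (r & ~p & p) | (r & ~r & p)
≡ p & ~r

p & ~r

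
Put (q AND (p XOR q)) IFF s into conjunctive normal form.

(q AND (p XOR q)) IFF s
≡ ((q AND (p XOR q)) IMPLIES s) AND (s IMPLIES (q AND (p XOR q)))   — eliminate IFF
≡ (NOT (q AND (p XOR q)) OR s) AND (s IMPLIES (q AND (p XOR q)))   — eliminate IMPLIES
≡ (NOT (q AND (p OR q) AND NOT (p AND q)) OR s) AND (s IMPLIES (q AND (p XOR q)))   — expand XOR
≡ (NOT (q AND (p OR q) AND NOT (p AND q)) OR s) AND (NOT s OR (q AND (p XOR q)))   — eliminate IMPLIES
≡ (NOT (q AND (p OR q) AND NOT (p AND q)) OR s) AND (NOT s OR (q AND (p OR q) AND NOT (p AND q)))   — expand XOR
≡ (NOT q OR NOT (p OR q) OR NOT NOT (p AND q) OR s) AND (NOT s OR (q AND (p OR q) AND NOT (p AND q)))   — De Morgan
≡ (NOT q OR (NOT p AND NOT q) OR NOT NOT (p AND q) OR s) AND (NOT s OR (q AND (p OR q) AND NOT (p AND q)))   — De Morgan
≡ (NOT q OR (NOT p AND NOT q) OR (p AND q) OR s) AND (NOT s OR (q AND (p OR q) AND NOT (p AND q)))   — double negation
≡ (NOT q OR (NOT p AND NOT q) OR (p AND q) OR s) AND (NOT s OR (q AND (p OR q) AND (NOT p OR NOT q)))   — De Morgan
≡ (NOT q OR NOT p OR p OR s) AND (NOT q OR NOT p OR q OR s) AND (NOT q OR NOT q OR p OR s) AND (NOT q OR NOT q OR q OR s) AND (NOT s OR q) AND (NOT s OR p OR q) AND (NOT s OR NOT p OR NOT q)   — distribute OR over AND
≡ (NOT q OR p OR s) AND (NOT s OR q) AND (NOT s OR NOT p OR NOT q)   — simplify

(NOT q OR p OR s) AND (NOT s OR q) AND (NOT s OR NOT p OR NOT q)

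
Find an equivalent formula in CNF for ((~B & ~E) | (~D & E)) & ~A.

(~B | ~D) & (~B | E) & (~E | ~D) & ~A

((~B & ~E) | (~D & E)) & ~A
≡ (~B | ~D) & (~B | E) & (~E | ~D) & (~E | E) & ~A   [distribute | over &]
≡ (~B | ~D) & (~B | E) & (~E | ~D) & ~A   [simplify]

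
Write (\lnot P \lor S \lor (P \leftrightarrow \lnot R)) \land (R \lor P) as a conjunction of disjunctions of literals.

(\lnot P \lor S \lor \lnot R) \land (R \lor P)

(\lnot P \lor S \lor (P \leftrightarrow \lnot R)) \land (R \lor P)
≡ (\lnot P \lor S \lor ((P \to \lnot R) \land (\lnot R \to P))) \land (R \lor P)   [eliminate \leftrightarrow]
≡ (\lnot P \lor S \lor ((\lnot P \lor \lnot R) \land (\lnot R \to P))) \land (R \lor P)   [eliminate \to]
≡ (\lnot P \lor S \lor ((\lnot P \lor \lnot R) \land (\lnot \lnot R \lor P))) \land (R \lor P)   [eliminate \to]
≡ (\lnot P \lor S \lor ((\lnot P \lor \lnot R) \land (R \lor P))) \land (R \lor P)   [double negation]
≡ (\lnot P \lor S \lor \lnot P \lor \lnot R) \land (\lnot P \lor S \lor R \lor P) \land (R \lor P)   [distribute \lor over \land]
≡ (\lnot P \lor S \lor \lnot R) \land (R \lor P)   [simplify]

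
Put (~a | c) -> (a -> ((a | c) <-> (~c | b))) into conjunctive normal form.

~c | ~a | b

(~a | c) -> (a -> ((a | c) <-> (~c | b)))
= ~(~a | c) | (a -> ((a | c) <-> (~c | b)))   [eliminate ->]
= ~(~a | c) | ~a | ((a | c) <-> (~c | b))   [eliminate ->]
= ~(~a | c) | ~a | (((a | c) -> (~c | b)) & ((~c | b) -> (a | c)))   [eliminate <->]
= ~(~a | c) | ~a | ((~(a | c) | ~c | b) & ((~c | b) -> (a | c)))   [eliminate ->]
= ~(~a | c) | ~a | ((~(a | c) | ~c | b) & (~(~c | b) | a | c))   [eliminate ->]
= (~~a & ~c) | ~a | ((~(a | c) | ~c | b) & (~(~c | b) | a | c))   [De Morgan]
= (a & ~c) | ~a | ((~(a | c) | ~c | b) & (~(~c | b) | a | c))   [double negation]
= (a & ~c) | ~a | (((~a & ~c) | ~c | b) & (~(~c | b) | a | c))   [De Morgan]
= (a & ~c) | ~a | (((~a & ~c) | ~c | b) & ((~~c & ~b) | a | c))   [De Morgan]
= (a & ~c) | ~a | (((~a & ~c) | ~c | b) & ((c & ~b) | a | c))   [double negation]
= (a | ~a | ~a | ~c | b) & (a | ~a | ~c | ~c | b) & (a | ~a | c | a | c) & (a | ~a | ~b | a | c) & (~c | ~a | ~a | ~c | b) & (~c | ~a | ~c | ~c | b) & (~c | ~a | c | a | c) & (~c | ~a | ~b | a | c)   [distribute | over &]
= ~c | ~a | b   [simplify]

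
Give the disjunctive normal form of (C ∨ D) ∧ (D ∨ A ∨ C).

(C ∨ D) ∧ (D ∨ A ∨ C)
≡ (C ∧ D) ∨ (C ∧ A) ∨ (C ∧ C) ∨ (D ∧ D) ∨ (D ∧ A) ∨ (D ∧ C)
≡ C ∨ D

C ∨ D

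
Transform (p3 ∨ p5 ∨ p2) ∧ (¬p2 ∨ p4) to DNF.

(p3 ∨ p5 ∨ p2) ∧ (¬p2 ∨ p4)
≡ (p3 ∧ ¬p2) ∨ (p3 ∧ p4) ∨ (p5 ∧ ¬p2) ∨ (p5 ∧ p4) ∨ (p2 ∧ ¬p2) ∨ (p2 ∧ p4)   [distribute ∧ over ∨]
≡ (p3 ∧ ¬p2) ∨ (p3 ∧ p4) ∨ (p5 ∧ ¬p2) ∨ (p5 ∧ p4) ∨ (p2 ∧ p4)   [simplify]

(p3 ∧ ¬p2) ∨ (p3 ∧ p4) ∨ (p5 ∧ ¬p2) ∨ (p5 ∧ p4) ∨ (p2 ∧ p4)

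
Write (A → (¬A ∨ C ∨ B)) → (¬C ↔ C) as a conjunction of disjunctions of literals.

(A → (¬A ∨ C ∨ B)) → (¬C ↔ C)
= ¬(A → (¬A ∨ C ∨ B)) ∨ (¬C ↔ C)   [eliminate →]
= ¬(¬A ∨ ¬A ∨ C ∨ B) ∨ (¬C ↔ C)   [eliminate →]
= ¬(¬A ∨ ¬A ∨ C ∨ B) ∨ ((¬C → C) ∧ (C → ¬C))   [eliminate ↔]
= ¬(¬A ∨ ¬A ∨ C ∨ B) ∨ ((¬¬C ∨ C) ∧ (C → ¬C))   [eliminate →]
= ¬(¬A ∨ ¬A ∨ C ∨ B) ∨ ((¬¬C ∨ C) ∧ (¬C ∨ ¬C))   [eliminate →]
= (¬¬A ∧ ¬¬A ∧ ¬C ∧ ¬B) ∨ ((¬¬C ∨ C) ∧ (¬C ∨ ¬C))   [De Morgan]
= (A ∧ ¬¬A ∧ ¬C ∧ ¬B) ∨ ((¬¬C ∨ C) ∧ (¬C ∨ ¬C))   [double negation]
= (A ∧ A ∧ ¬C ∧ ¬B) ∨ ((¬¬C ∨ C) ∧ (¬C ∨ ¬C))   [double negation]
= (A ∧ A ∧ ¬C ∧ ¬B) ∨ ((C ∨ C) ∧ (¬C ∨ ¬C))   [double negation]
= (A ∨ C ∨ C) ∧ (A ∨ ¬C ∨ ¬C) ∧ (A ∨ C ∨ C) ∧ (A ∨ ¬C ∨ ¬C) ∧ (¬C ∨ C ∨ C) ∧ (¬C ∨ ¬C ∨ ¬C) ∧ (¬B ∨ C ∨ C) ∧ (¬B ∨ ¬C ∨ ¬C)   [distribute ∨ over ∧]
= (A ∨ C) ∧ ¬C ∧ (¬B ∨ C)   [simplify]

(A ∨ C) ∧ ¬C ∧ (¬B ∨ C)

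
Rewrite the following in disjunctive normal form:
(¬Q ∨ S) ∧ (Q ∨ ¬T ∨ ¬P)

(¬Q ∨ S) ∧ (Q ∨ ¬T ∨ ¬P)
= (¬Q ∧ Q) ∨ (¬Q ∧ ¬T) ∨ (¬Q ∧ ¬P) ∨ (S ∧ Q) ∨ (S ∧ ¬T) ∨ (S ∧ ¬P)   (distribute ∧ over ∨)
= (¬Q ∧ ¬T) ∨ (¬Q ∧ ¬P) ∨ (S ∧ Q) ∨ (S ∧ ¬T) ∨ (S ∧ ¬P)   (simplify)

(¬Q ∧ ¬T) ∨ (¬Q ∧ ¬P) ∨ (S ∧ Q) ∨ (S ∧ ¬T) ∨ (S ∧ ¬P)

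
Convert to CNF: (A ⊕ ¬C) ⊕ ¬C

(A ⊕ ¬C) ⊕ ¬C
⇔ ((A ⊕ ¬C) ∨ ¬C) ∧ ¬((A ⊕ ¬C) ∧ ¬C)   [expand ⊕]
⇔ (((A ∨ ¬C) ∧ ¬(A ∧ ¬C)) ∨ ¬C) ∧ ¬((A ⊕ ¬C) ∧ ¬C)   [expand ⊕]
⇔ (((A ∨ ¬C) ∧ ¬(A ∧ ¬C)) ∨ ¬C) ∧ ¬((A ∨ ¬C) ∧ ¬(A ∧ ¬C) ∧ ¬C)   [expand ⊕]
⇔ (((A ∨ ¬C) ∧ (¬A ∨ ¬¬C)) ∨ ¬C) ∧ ¬((A ∨ ¬C) ∧ ¬(A ∧ ¬C) ∧ ¬C)   [De Morgan]
⇔ (((A ∨ ¬C) ∧ (¬A ∨ C)) ∨ ¬C) ∧ ¬((A ∨ ¬C) ∧ ¬(A ∧ ¬C) ∧ ¬C)   [double negation]
⇔ (((A ∨ ¬C) ∧ (¬A ∨ C)) ∨ ¬C) ∧ (¬(A ∨ ¬C) ∨ ¬¬(A ∧ ¬C) ∨ ¬¬C)   [De Morgan]
⇔ (((A ∨ ¬C) ∧ (¬A ∨ C)) ∨ ¬C) ∧ ((¬A ∧ ¬¬C) ∨ ¬¬(A ∧ ¬C) ∨ ¬¬C)   [De Morgan]
⇔ (((A ∨ ¬C) ∧ (¬A ∨ C)) ∨ ¬C) ∧ ((¬A ∧ C) ∨ ¬¬(A ∧ ¬C) ∨ ¬¬C)   [double negation]
⇔ (((A ∨ ¬C) ∧ (¬A ∨ C)) ∨ ¬C) ∧ ((¬A ∧ C) ∨ (A ∧ ¬C) ∨ ¬¬C)   [double negation]
⇔ (((A ∨ ¬C) ∧ (¬A ∨ C)) ∨ ¬C) ∧ ((¬A ∧ C) ∨ (A ∧ ¬C) ∨ C)   [double negation]
⇔ (A ∨ ¬C ∨ ¬C) ∧ (¬A ∨ C ∨ ¬C) ∧ (¬A ∨ A ∨ C) ∧ (¬A ∨ ¬C ∨ C) ∧ (C ∨ A ∨ C) ∧ (C ∨ ¬C ∨ C)   [distribute ∨ over ∧]
⇔ (A ∨ ¬C) ∧ (C ∨ A)   [simplify]

(A ∨ ¬C) ∧ (C ∨ A)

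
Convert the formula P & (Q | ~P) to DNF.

P & (Q | ~P)
≡ (P & Q) | (P & ~P)
≡ P & Q

P & Q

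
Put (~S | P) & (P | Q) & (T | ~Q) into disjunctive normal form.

(~S & Q & T) | (P & T) | (P & ~Q)

(~S | P) & (P | Q) & (T | ~Q)
≡ (~S & P & T) | (~S & P & ~Q) | (~S & Q & T) | (~S & Q & ~Q) | (P & P & T) | (P & P & ~Q) | (P & Q & T) | (P & Q & ~Q)   [distribute & over |]
≡ (~S & Q & T) | (P & T) | (P & ~Q)   [simplify]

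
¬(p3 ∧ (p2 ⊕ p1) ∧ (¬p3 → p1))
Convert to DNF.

¬p3 ∨ (¬p2 ∧ ¬p1) ∨ (p1 ∧ p2)

¬(p3 ∧ (p2 ⊕ p1) ∧ (¬p3 → p1))
≡ ¬(p3 ∧ ((p2 ∧ ¬p1) ∨ (¬p2 ∧ p1)) ∧ (¬p3 → p1))   [expand ⊕]
≡ ¬(p3 ∧ ((p2 ∧ ¬p1) ∨ (¬p2 ∧ p1)) ∧ (¬¬p3 ∨ p1))   [eliminate →]
≡ ¬p3 ∨ ¬((p2 ∧ ¬p1) ∨ (¬p2 ∧ p1)) ∨ ¬(¬¬p3 ∨ p1)   [De Morgan]
≡ ¬p3 ∨ (¬(p2 ∧ ¬p1) ∧ ¬(¬p2 ∧ p1)) ∨ ¬(¬¬p3 ∨ p1)   [De Morgan]
≡ ¬p3 ∨ ((¬p2 ∨ ¬¬p1) ∧ ¬(¬p2 ∧ p1)) ∨ ¬(¬¬p3 ∨ p1)   [De Morgan]
≡ ¬p3 ∨ ((¬p2 ∨ p1) ∧ ¬(¬p2 ∧ p1)) ∨ ¬(¬¬p3 ∨ p1)   [double negation]
≡ ¬p3 ∨ ((¬p2 ∨ p1) ∧ (¬¬p2 ∨ ¬p1)) ∨ ¬(¬¬p3 ∨ p1)   [De Morgan]
≡ ¬p3 ∨ ((¬p2 ∨ p1) ∧ (p2 ∨ ¬p1)) ∨ ¬(¬¬p3 ∨ p1)   [double negation]
≡ ¬p3 ∨ ((¬p2 ∨ p1) ∧ (p2 ∨ ¬p1)) ∨ (¬¬¬p3 ∧ ¬p1)   [De Morgan]
≡ ¬p3 ∨ ((¬p2 ∨ p1) ∧ (p2 ∨ ¬p1)) ∨ (¬p3 ∧ ¬p1)   [double negation]
≡ ¬p3 ∨ (¬p2 ∧ p2) ∨ (¬p2 ∧ ¬p1) ∨ (p1 ∧ p2) ∨ (p1 ∧ ¬p1) ∨ (¬p3 ∧ ¬p1)   [distribute ∧ over ∨]
≡ ¬p3 ∨ (¬p2 ∧ ¬p1) ∨ (p1 ∧ p2)   [simplify]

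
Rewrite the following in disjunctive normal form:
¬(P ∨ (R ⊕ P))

¬P ∧ ¬R

¬(P ∨ (R ⊕ P))
= ¬(P ∨ (R ∧ ¬P) ∨ (¬R ∧ P))   [expand ⊕]
= ¬P ∧ ¬(R ∧ ¬P) ∧ ¬(¬R ∧ P)   [De Morgan]
= ¬P ∧ (¬R ∨ ¬¬P) ∧ ¬(¬R ∧ P)   [De Morgan]
= ¬P ∧ (¬R ∨ P) ∧ ¬(¬R ∧ P)   [double negation]
= ¬P ∧ (¬R ∨ P) ∧ (¬¬R ∨ ¬P)   [De Morgan]
= ¬P ∧ (¬R ∨ P) ∧ (R ∨ ¬P)   [double negation]
= (¬P ∧ ¬R ∧ R) ∨ (¬P ∧ ¬R ∧ ¬P) ∨ (¬P ∧ P ∧ R) ∨ (¬P ∧ P ∧ ¬P)   [distribute ∧ over ∨]
= ¬P ∧ ¬R   [simplify]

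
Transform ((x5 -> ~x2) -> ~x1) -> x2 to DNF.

(~x5 & x1) | (~x2 & x1) | x2

((x5 -> ~x2) -> ~x1) -> x2
≡ ~((x5 -> ~x2) -> ~x1) | x2   [eliminate ->]
≡ ~(~(x5 -> ~x2) | ~x1) | x2   [eliminate ->]
≡ ~(~(~x5 | ~x2) | ~x1) | x2   [eliminate ->]
≡ (~~(~x5 | ~x2) & ~~x1) | x2   [De Morgan]
≡ ((~x5 | ~x2) & ~~x1) | x2   [double negation]
≡ ((~x5 | ~x2) & x1) | x2   [double negation]
≡ (~x5 & x1) | (~x2 & x1) | x2   [distribute & over |]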